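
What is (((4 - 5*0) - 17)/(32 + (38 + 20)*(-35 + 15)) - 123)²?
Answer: 19246290361/1272384 ≈ 15126.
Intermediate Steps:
(((4 - 5*0) - 17)/(32 + (38 + 20)*(-35 + 15)) - 123)² = (((4 + 0) - 17)/(32 + 58*(-20)) - 123)² = ((4 - 17)/(32 - 1160) - 123)² = (-13/(-1128) - 123)² = (-13*(-1/1128) - 123)² = (13/1128 - 123)² = (-138731/1128)² = 19246290361/1272384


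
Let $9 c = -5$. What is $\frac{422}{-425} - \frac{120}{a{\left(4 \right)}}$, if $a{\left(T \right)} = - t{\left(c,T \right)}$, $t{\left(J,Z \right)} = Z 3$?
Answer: $\frac{3828}{425} \approx 9.0071$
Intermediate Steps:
$c = - \frac{5}{9}$ ($c = \frac{1}{9} \left(-5\right) = - \frac{5}{9} \approx -0.55556$)
$t{\left(J,Z \right)} = 3 Z$
$a{\left(T \right)} = - 3 T$
$\frac{422}{-425} - \frac{120}{a{\left(4 \right)}} = \frac{422}{-425} - \frac{120}{\left(-3\right) 4} = 422 \left(- \frac{1}{425}\right) - \frac{120}{-12} = - \frac{422}{425} - -10 = - \frac{422}{425} + 10 = \frac{3828}{425}$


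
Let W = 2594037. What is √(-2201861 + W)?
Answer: 4*√24511 ≈ 626.24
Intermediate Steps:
√(-2201861 + W) = √(-2201861 + 2594037) = √392176 = 4*√24511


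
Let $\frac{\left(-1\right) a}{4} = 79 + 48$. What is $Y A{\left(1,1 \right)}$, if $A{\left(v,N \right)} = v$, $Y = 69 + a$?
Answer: $-439$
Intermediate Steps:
$a = -508$ ($a = - 4 \left(79 + 48\right) = \left(-4\right) 127 = -508$)
$Y = -439$ ($Y = 69 - 508 = -439$)
$Y A{\left(1,1 \right)} = \left(-439\right) 1 = -439$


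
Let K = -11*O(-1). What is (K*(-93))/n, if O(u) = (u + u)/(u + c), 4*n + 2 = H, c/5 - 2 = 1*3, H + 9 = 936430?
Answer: -31/85129 ≈ -0.00036415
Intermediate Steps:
H = 936421 (H = -9 + 936430 = 936421)
c = 25 (c = 10 + 5*(1*3) = 10 + 5*3 = 10 + 15 = 25)
n = 936419/4 (n = -½ + (¼)*936421 = -½ + 936421/4 = 936419/4 ≈ 2.3410e+5)
O(u) = 2*u/(25 + u) (O(u) = (u + u)/(u + 25) = (2*u)/(25 + u) = 2*u/(25 + u))
K = 11/12 (K = -22*(-1)/(25 - 1) = -22*(-1)/24 = -11*(-1/12) = 11/12 ≈ 0.91667)
(K*(-93))/n = ((11/12)*(-93))/(936419/4) = -341/4*4/936419 = -31/85129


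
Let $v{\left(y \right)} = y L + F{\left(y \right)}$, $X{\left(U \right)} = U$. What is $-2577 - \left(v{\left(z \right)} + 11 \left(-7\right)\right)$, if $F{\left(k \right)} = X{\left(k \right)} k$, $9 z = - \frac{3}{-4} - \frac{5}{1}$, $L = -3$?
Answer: $- \frac{3242125}{1296} \approx -2501.6$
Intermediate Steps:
$z = - \frac{17}{36}$ ($z = \frac{- \frac{3}{-4} - \frac{5}{1}}{9} = \frac{\left(-3\right) \left(- \frac{1}{4}\right) - 5}{9} = \frac{\frac{3}{4} - 5}{9} = \frac{1}{9} \left(- \frac{17}{4}\right) = - \frac{17}{36} \approx -0.47222$)
$F{\left(k \right)} = k^{2}$ ($F{\left(k \right)} = k k = k^{2}$)
$v{\left(y \right)} = y^{2} - 3 y$ ($v{\left(y \right)} = y \left(-3\right) + y^{2} = - 3 y + y^{2} = y^{2} - 3 y$)
$-2577 - \left(v{\left(z \right)} + 11 \left(-7\right)\right) = -2577 - \left(- \frac{17 \left(-3 - \frac{17}{36}\right)}{36} + 11 \left(-7\right)\right) = -2577 - \left(\left(- \frac{17}{36}\right) \left(- \frac{125}{36}\right) - 77\right) = -2577 - \left(\frac{2125}{1296} - 77\right) = -2577 - - \frac{97667}{1296} = -2577 + \frac{97667}{1296} = - \frac{3242125}{1296}$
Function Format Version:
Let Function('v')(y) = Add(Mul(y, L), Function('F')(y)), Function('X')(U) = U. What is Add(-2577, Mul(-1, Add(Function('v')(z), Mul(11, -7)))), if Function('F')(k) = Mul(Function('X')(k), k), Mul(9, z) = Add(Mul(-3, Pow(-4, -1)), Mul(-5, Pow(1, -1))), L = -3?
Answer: Rational(-3242125, 1296) ≈ -2501.6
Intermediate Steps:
z = Rational(-17, 36) (z = Mul(Rational(1, 9), Add(Mul(-3, Pow(-4, -1)), Mul(-5, Pow(1, -1)))) = Mul(Rational(1, 9), Add(Mul(-3, Rational(-1, 4)), Mul(-5, 1))) = Mul(Rational(1, 9), Add(Rational(3, 4), -5)) = Mul(Rational(1, 9), Rational(-17, 4)) = Rational(-17, 36) ≈ -0.47222)
Function('F')(k) = Pow(k, 2) (Function('F')(k) = Mul(k, k) = Pow(k, 2))
Function('v')(y) = Add(Pow(y, 2), Mul(-3, y)) (Function('v')(y) = Add(Mul(y, -3), Pow(y, 2)) = Add(Mul(-3, y), Pow(y, 2)) = Add(Pow(y, 2), Mul(-3, y)))
Add(-2577, Mul(-1, Add(Function('v')(z), Mul(11, -7)))) = Add(-2577, Mul(-1, Add(Mul(Rational(-17, 36), Add(-3, Rational(-17, 36))), Mul(11, -7)))) = Add(-2577, Mul(-1, Add(Mul(Rational(-17, 36), Rational(-125, 36)), -77))) = Add(-2577, Mul(-1, Add(Rational(2125, 1296), -77))) = Add(-2577, Mul(-1, Rational(-97667, 1296))) = Add(-2577, Rational(97667, 1296)) = Rational(-3242125, 1296)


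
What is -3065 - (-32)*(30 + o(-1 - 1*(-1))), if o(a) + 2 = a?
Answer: -2169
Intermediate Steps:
o(a) = -2 + a
-3065 - (-32)*(30 + o(-1 - 1*(-1))) = -3065 - (-32)*(30 + (-2 + (-1 - 1*(-1)))) = -3065 - (-32)*(30 + (-2 + (-1 + 1))) = -3065 - (-32)*(30 + (-2 + 0)) = -3065 - (-32)*(30 - 2) = -3065 - (-32)*28 = -3065 - 1*(-896) = -3065 + 896 = -2169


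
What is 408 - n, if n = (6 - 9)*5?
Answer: 423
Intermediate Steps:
n = -15 (n = -3*5 = -15)
408 - n = 408 - 1*(-15) = 408 + 15 = 423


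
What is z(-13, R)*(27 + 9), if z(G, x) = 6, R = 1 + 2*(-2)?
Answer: 216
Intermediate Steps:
R = -3 (R = 1 - 4 = -3)
z(-13, R)*(27 + 9) = 6*(27 + 9) = 6*36 = 216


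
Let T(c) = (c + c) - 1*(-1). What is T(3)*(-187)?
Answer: -1309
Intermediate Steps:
T(c) = 1 + 2*c (T(c) = 2*c + 1 = 1 + 2*c)
T(3)*(-187) = (1 + 2*3)*(-187) = (1 + 6)*(-187) = 7*(-187) = -1309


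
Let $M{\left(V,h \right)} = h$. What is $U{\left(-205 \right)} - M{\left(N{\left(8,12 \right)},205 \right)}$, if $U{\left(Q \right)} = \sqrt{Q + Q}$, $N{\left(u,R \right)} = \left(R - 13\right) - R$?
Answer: $-205 + i \sqrt{410} \approx -205.0 + 20.248 i$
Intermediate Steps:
$N{\left(u,R \right)} = -13$ ($N{\left(u,R \right)} = \left(-13 + R\right) - R = -13$)
$U{\left(Q \right)} = \sqrt{2} \sqrt{Q}$ ($U{\left(Q \right)} = \sqrt{2 Q} = \sqrt{2} \sqrt{Q}$)
$U{\left(-205 \right)} - M{\left(N{\left(8,12 \right)},205 \right)} = \sqrt{2} \sqrt{-205} - 205 = \sqrt{2} i \sqrt{205} - 205 = i \sqrt{410} - 205 = -205 + i \sqrt{410}$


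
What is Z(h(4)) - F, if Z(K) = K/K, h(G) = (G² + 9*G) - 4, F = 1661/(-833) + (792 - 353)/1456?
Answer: 466511/173264 ≈ 2.6925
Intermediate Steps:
F = -293247/173264 (F = 1661*(-1/833) + 439*(1/1456) = -1661/833 + 439/1456 = -293247/173264 ≈ -1.6925)
h(G) = -4 + G² + 9*G
Z(K) = 1
Z(h(4)) - F = 1 - 1*(-293247/173264) = 1 + 293247/173264 = 466511/173264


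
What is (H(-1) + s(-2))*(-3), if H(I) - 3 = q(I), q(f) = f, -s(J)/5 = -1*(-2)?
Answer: 24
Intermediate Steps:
s(J) = -10 (s(J) = -(-5)*(-2) = -5*2 = -10)
H(I) = 3 + I
(H(-1) + s(-2))*(-3) = ((3 - 1) - 10)*(-3) = (2 - 10)*(-3) = -8*(-3) = 24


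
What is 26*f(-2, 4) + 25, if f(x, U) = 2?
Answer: 77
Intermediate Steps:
26*f(-2, 4) + 25 = 26*2 + 25 = 52 + 25 = 77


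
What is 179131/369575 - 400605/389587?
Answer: -78266483978/143981615525 ≈ -0.54359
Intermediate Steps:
179131/369575 - 400605/389587 = -78266483978/143981615525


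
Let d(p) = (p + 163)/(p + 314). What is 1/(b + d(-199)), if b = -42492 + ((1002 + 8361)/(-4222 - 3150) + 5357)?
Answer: -847780/31483652437 ≈ -2.6928e-5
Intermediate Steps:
d(p) = (163 + p)/(314 + p)
b = -273768583/7372 (b = -42492 + (9363/(-7372) + 5357) = -42492 + (9363*(-1/7372) + 5357) = -42492 + (-9363/7372 + 5357) = -42492 + 39482441/7372 = -273768583/7372 ≈ -37136.)
1/(b + d(-199)) = 1/(-273768583/7372 + (163 - 199)/(314 - 199)) = 1/(-273768583/7372 - 36/115) = 1/(-31483652437/847780) = -847780/31483652437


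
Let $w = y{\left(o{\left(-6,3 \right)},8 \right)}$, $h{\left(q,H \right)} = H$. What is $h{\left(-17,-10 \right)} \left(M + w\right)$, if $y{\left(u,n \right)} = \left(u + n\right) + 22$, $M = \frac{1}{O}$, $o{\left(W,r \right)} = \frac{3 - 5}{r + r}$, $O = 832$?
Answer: $- \frac{370255}{1248} \approx -296.68$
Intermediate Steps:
$o{\left(W,r \right)} = - \frac{1}{r}$ ($o{\left(W,r \right)} = - \frac{2}{2 r} = - 2 \frac{1}{2 r} = - \frac{1}{r}$)
$M = \frac{1}{832} \approx 0.0012019$
$y{\left(u,n \right)} = 22 + n + u$ ($y{\left(u,n \right)} = \left(n + u\right) + 22 = 22 + n + u$)
$w = \frac{89}{3}$ ($w = 22 + 8 - \frac{1}{3} = \frac{89}{3} \approx 29.667$)
$h{\left(-17,-10 \right)} \left(M + w\right) = - 10 \left(\frac{1}{832} + \frac{89}{3}\right) = \left(-10\right) \frac{74051}{2496} = - \frac{370255}{1248}$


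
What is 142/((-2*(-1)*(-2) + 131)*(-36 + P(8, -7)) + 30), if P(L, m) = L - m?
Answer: -142/2637 ≈ -0.053849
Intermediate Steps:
142/((-2*(-1)*(-2) + 131)*(-36 + P(8, -7)) + 30) = 142/((-2*(-1)*(-2) + 131)*(-36 + (8 - 1*(-7))) + 30) = 142/((2*(-2) + 131)*(-36 + (8 + 7)) + 30) = 142/((-4 + 131)*(-36 + 15) + 30) = 142/(127*(-21) + 30) = 142/(-2667 + 30) = 142/(-2637) = 142*(-1/2637) = -142/2637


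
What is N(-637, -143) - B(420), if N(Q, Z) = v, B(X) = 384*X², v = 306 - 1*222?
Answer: -67737516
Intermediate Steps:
v = 84 (v = 306 - 222 = 84)
N(Q, Z) = 84
N(-637, -143) - B(420) = 84 - 384*420² = 84 - 384*176400 = 84 - 1*67737600 = 84 - 67737600 = -67737516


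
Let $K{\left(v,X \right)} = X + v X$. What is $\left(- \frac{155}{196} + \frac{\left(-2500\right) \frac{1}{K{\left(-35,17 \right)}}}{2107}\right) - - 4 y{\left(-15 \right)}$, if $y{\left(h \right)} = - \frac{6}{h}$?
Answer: $\frac{1411373}{1739780} \approx 0.81124$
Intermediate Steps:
$K{\left(v,X \right)} = X + X v$
$\left(- \frac{155}{196} + \frac{\left(-2500\right) \frac{1}{K{\left(-35,17 \right)}}}{2107}\right) - - 4 y{\left(-15 \right)} = \left(- \frac{155}{196} + \frac{\left(-2500\right) \frac{1}{17 \left(1 - 35\right)}}{2107}\right) - - 4 \left(- \frac{6}{-15}\right) = \left(\left(-155\right) \frac{1}{196} + - \frac{2500}{17 \left(-34\right)} \frac{1}{2107}\right) - - 4 \left(\left(-6\right) \left(- \frac{1}{15}\right)\right) = \left(- \frac{155}{196} + - \frac{2500}{-578} \cdot \frac{1}{2107}\right) - \left(-4\right) \frac{2}{5} = \left(- \frac{155}{196} + \left(-2500\right) \left(- \frac{1}{578}\right) \frac{1}{2107}\right) - - \frac{8}{5} = \left(- \frac{155}{196} + \frac{1250}{289} \cdot \frac{1}{2107}\right) + \frac{8}{5} = \left(- \frac{155}{196} + \frac{1250}{608923}\right) + \frac{8}{5} = - \frac{274455}{347956} + \frac{8}{5} = \frac{1411373}{1739780}$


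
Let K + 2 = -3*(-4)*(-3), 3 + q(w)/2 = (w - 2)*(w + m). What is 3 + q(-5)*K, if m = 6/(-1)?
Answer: -5621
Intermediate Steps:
m = -6 (m = 6*(-1) = -6)
q(w) = -6 + 2*(-6 + w)*(-2 + w) (q(w) = -6 + 2*((w - 2)*(w - 6)) = -6 + 2*((-2 + w)*(-6 + w)) = -6 + 2*((-6 + w)*(-2 + w)) = -6 + 2*(-6 + w)*(-2 + w))
K = -38 (K = -2 - 3*(-4)*(-3) = -2 + 12*(-3) = -2 - 36 = -38)
3 + q(-5)*K = 3 + (18 - 16*(-5) + 2*(-5)²)*(-38) = 3 + (18 + 80 + 2*25)*(-38) = 3 + (18 + 80 + 50)*(-38) = 3 + 148*(-38) = 3 - 5624 = -5621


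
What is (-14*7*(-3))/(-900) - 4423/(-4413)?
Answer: 149071/220650 ≈ 0.67560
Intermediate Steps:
(-14*7*(-3))/(-900) - 4423/(-4413) = -98*(-3)*(-1/900) - 4423*(-1/4413) = 294*(-1/900) + 4423/4413 = -49/150 + 4423/4413 = 149071/220650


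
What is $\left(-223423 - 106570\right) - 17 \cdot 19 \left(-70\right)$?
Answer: $-307383$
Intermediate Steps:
$\left(-223423 - 106570\right) - 17 \cdot 19 \left(-70\right) = \left(-223423 - 106570\right) - 323 \left(-70\right) = -329993 - -22610 = -329993 + 22610 = -307383$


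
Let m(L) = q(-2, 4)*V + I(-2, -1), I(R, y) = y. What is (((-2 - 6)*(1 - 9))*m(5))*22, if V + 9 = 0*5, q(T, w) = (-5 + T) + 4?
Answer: 36608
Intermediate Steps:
q(T, w) = -1 + T
V = -9 (V = -9 + 0*5 = -9 + 0 = -9)
m(L) = 26 (m(L) = (-1 - 2)*(-9) - 1 = -3*(-9) - 1 = 27 - 1 = 26)
(((-2 - 6)*(1 - 9))*m(5))*22 = (((-2 - 6)*(1 - 9))*26)*22 = (-8*(-8)*26)*22 = (64*26)*22 = 1664*22 = 36608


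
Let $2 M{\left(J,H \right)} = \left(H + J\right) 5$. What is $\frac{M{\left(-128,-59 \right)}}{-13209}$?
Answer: $\frac{55}{1554} \approx 0.035393$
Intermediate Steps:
$M{\left(J,H \right)} = \frac{5 H}{2} + \frac{5 J}{2}$ ($M{\left(J,H \right)} = \frac{\left(H + J\right) 5}{2} = \frac{5 H + 5 J}{2} = \frac{5 H}{2} + \frac{5 J}{2}$)
$\frac{M{\left(-128,-59 \right)}}{-13209} = \frac{\frac{5}{2} \left(-59\right) + \frac{5}{2} \left(-128\right)}{-13209} = \left(- \frac{295}{2} - 320\right) \left(- \frac{1}{13209}\right) = \left(- \frac{935}{2}\right) \left(- \frac{1}{13209}\right) = \frac{55}{1554}$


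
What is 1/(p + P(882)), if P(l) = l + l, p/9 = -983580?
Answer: -1/8850456 ≈ -1.1299e-7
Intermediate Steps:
p = -8852220 (p = 9*(-983580) = -8852220)
P(l) = 2*l
1/(p + P(882)) = 1/(-8852220 + 2*882) = 1/(-8852220 + 1764) = 1/(-8850456) = -1/8850456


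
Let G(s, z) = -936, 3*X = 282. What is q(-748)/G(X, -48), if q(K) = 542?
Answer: -271/468 ≈ -0.57906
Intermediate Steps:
X = 94 (X = (⅓)*282 = 94)
q(-748)/G(X, -48) = 542/(-936) = 542*(-1/936) = -271/468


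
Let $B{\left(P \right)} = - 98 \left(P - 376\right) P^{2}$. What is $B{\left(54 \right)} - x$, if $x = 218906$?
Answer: $91798390$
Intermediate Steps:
$B{\left(P \right)} = P^{2} \left(36848 - 98 P\right)$ ($B{\left(P \right)} = - 98 \left(-376 + P\right) P^{2} = \left(36848 - 98 P\right) P^{2} = P^{2} \left(36848 - 98 P\right)$)
$B{\left(54 \right)} - x = 98 \cdot 54^{2} \left(376 - 54\right) - 218906 = 98 \cdot 2916 \left(376 - 54\right) - 218906 = 98 \cdot 2916 \cdot 322 - 218906 = 92017296 - 218906 = 91798390$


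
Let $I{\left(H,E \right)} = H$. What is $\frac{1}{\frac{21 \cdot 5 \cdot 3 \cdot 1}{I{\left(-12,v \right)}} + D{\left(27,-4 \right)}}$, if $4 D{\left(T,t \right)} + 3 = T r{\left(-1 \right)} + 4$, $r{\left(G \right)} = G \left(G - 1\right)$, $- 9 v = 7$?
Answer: $- \frac{2}{25} \approx -0.08$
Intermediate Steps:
$v = - \frac{7}{9}$ ($v = \left(- \frac{1}{9}\right) 7 = - \frac{7}{9} \approx -0.77778$)
$r{\left(G \right)} = G \left(-1 + G\right)$
$D{\left(T,t \right)} = \frac{1}{4} + \frac{T}{2}$ ($D{\left(T,t \right)} = - \frac{3}{4} + \frac{T \left(- (-1 - 1)\right) + 4}{4} = - \frac{3}{4} + \frac{T \left(\left(-1\right) \left(-2\right)\right) + 4}{4} = - \frac{3}{4} + \frac{T 2 + 4}{4} = - \frac{3}{4} + \frac{2 T + 4}{4} = - \frac{3}{4} + \frac{4 + 2 T}{4} = - \frac{3}{4} + \left(1 + \frac{T}{2}\right) = \frac{1}{4} + \frac{T}{2}$)
$\frac{1}{\frac{21 \cdot 5 \cdot 3 \cdot 1}{I{\left(-12,v \right)}} + D{\left(27,-4 \right)}} = \frac{1}{\frac{21 \cdot 5 \cdot 3 \cdot 1}{-12} + \left(\frac{1}{4} + \frac{1}{2} \cdot 27\right)} = \frac{1}{21 \cdot 15 \cdot 1 \left(- \frac{1}{12}\right) + \left(\frac{1}{4} + \frac{27}{2}\right)} = \frac{1}{21 \cdot 15 \left(- \frac{1}{12}\right) + \frac{55}{4}} = \frac{1}{315 \left(- \frac{1}{12}\right) + \frac{55}{4}} = \frac{1}{- \frac{105}{4} + \frac{55}{4}} = \frac{1}{- \frac{25}{2}} = - \frac{2}{25}$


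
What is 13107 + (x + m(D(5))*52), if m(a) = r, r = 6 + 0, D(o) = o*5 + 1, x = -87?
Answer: 13332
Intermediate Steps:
D(o) = 1 + 5*o (D(o) = 5*o + 1 = 1 + 5*o)
r = 6
m(a) = 6
13107 + (x + m(D(5))*52) = 13107 + (-87 + 6*52) = 13107 + (-87 + 312) = 13107 + 225 = 13332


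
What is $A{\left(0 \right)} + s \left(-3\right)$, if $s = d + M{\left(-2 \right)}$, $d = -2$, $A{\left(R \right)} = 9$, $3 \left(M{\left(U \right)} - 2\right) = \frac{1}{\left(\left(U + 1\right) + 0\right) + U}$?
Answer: $\frac{28}{3} \approx 9.3333$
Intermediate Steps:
$M{\left(U \right)} = 2 + \frac{1}{3 \left(1 + 2 U\right)}$ ($M{\left(U \right)} = 2 + \frac{1}{3 \left(\left(\left(U + 1\right) + 0\right) + U\right)} = 2 + \frac{1}{3 \left(\left(\left(1 + U\right) + 0\right) + U\right)} = 2 + \frac{1}{3 \left(\left(1 + U\right) + U\right)} = 2 + \frac{1}{3 \left(1 + 2 U\right)}$)
$s = - \frac{1}{9}$ ($s = -2 + \frac{7 + 12 \left(-2\right)}{3 \left(1 + 2 \left(-2\right)\right)} = -2 + \frac{7 - 24}{3 \left(1 - 4\right)} = -2 + \frac{1}{3} \frac{1}{-3} \left(-17\right) = -2 + \frac{1}{3} \left(- \frac{1}{3}\right) \left(-17\right) = -2 + \frac{17}{9} = - \frac{1}{9} \approx -0.11111$)
$A{\left(0 \right)} + s \left(-3\right) = 9 - - \frac{1}{3} = 9 + \frac{1}{3} = \frac{28}{3}$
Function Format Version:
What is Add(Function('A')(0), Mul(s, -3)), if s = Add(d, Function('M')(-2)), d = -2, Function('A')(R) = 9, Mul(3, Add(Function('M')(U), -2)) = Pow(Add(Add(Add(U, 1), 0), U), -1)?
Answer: Rational(28, 3) ≈ 9.3333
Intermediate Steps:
Function('M')(U) = Add(2, Mul(Rational(1, 3), Pow(Add(1, Mul(2, U)), -1))) (Function('M')(U) = Add(2, Mul(Rational(1, 3), Pow(Add(Add(Add(U, 1), 0), U), -1))) = Add(2, Mul(Rational(1, 3), Pow(Add(Add(Add(1, U), 0), U), -1))) = Add(2, Mul(Rational(1, 3), Pow(Add(Add(1, U), U), -1))) = Add(2, Mul(Rational(1, 3), Pow(Add(1, Mul(2, U)), -1))))
s = Rational(-1, 9) (s = Add(-2, Mul(Rational(1, 3), Pow(Add(1, Mul(2, -2)), -1), Add(7, Mul(12, -2)))) = Add(-2, Mul(Rational(1, 3), Pow(Add(1, -4), -1), Add(7, -24))) = Add(-2, Mul(Rational(1, 3), Pow(-3, -1), -17)) = Add(-2, Mul(Rational(1, 3), Rational(-1, 3), -17)) = Add(-2, Rational(17, 9)) = Rational(-1, 9) ≈ -0.11111)
Add(Function('A')(0), Mul(s, -3)) = Add(9, Mul(Rational(-1, 9), -3)) = Add(9, Rational(1, 3)) = Rational(28, 3)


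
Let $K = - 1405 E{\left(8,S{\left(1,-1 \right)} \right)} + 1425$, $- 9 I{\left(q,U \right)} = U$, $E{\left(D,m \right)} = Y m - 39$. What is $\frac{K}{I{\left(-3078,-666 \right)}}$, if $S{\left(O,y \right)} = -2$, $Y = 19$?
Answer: $\frac{54805}{37} \approx 1481.2$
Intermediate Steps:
$E{\left(D,m \right)} = -39 + 19 m$ ($E{\left(D,m \right)} = 19 m - 39 = -39 + 19 m$)
$I{\left(q,U \right)} = - \frac{U}{9}$
$K = 109610$ ($K = - 1405 \left(-39 + 19 \left(-2\right)\right) + 1425 = - 1405 \left(-39 - 38\right) + 1425 = \left(-1405\right) \left(-77\right) + 1425 = 108185 + 1425 = 109610$)
$\frac{K}{I{\left(-3078,-666 \right)}} = \frac{109610}{\left(- \frac{1}{9}\right) \left(-666\right)} = \frac{109610}{74} = 109610 \cdot \frac{1}{74} = \frac{54805}{37}$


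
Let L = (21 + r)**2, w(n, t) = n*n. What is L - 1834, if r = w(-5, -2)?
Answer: 282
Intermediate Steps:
w(n, t) = n**2
r = 25 (r = (-5)**2 = 25)
L = 2116 (L = (21 + 25)**2 = 46**2 = 2116)
L - 1834 = 2116 - 1834 = 282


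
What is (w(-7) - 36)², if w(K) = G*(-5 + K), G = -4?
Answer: 144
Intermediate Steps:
w(K) = 20 - 4*K (w(K) = -4*(-5 + K) = 20 - 4*K)
(w(-7) - 36)² = ((20 - 4*(-7)) - 36)² = ((20 + 28) - 36)² = (48 - 36)² = 12² = 144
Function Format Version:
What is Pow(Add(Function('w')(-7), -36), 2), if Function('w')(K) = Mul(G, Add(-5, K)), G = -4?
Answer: 144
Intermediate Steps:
Function('w')(K) = Add(20, Mul(-4, K)) (Function('w')(K) = Mul(-4, Add(-5, K)) = Add(20, Mul(-4, K)))
Pow(Add(Function('w')(-7), -36), 2) = Pow(Add(Add(20, Mul(-4, -7)), -36), 2) = Pow(Add(Add(20, 28), -36), 2) = Pow(Add(48, -36), 2) = Pow(12, 2) = 144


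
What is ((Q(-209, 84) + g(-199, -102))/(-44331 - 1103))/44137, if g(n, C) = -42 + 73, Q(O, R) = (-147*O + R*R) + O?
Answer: -1979/105543182 ≈ -1.8751e-5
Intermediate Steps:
Q(O, R) = R² - 146*O (Q(O, R) = (-147*O + R²) + O = (R² - 147*O) + O = R² - 146*O)
g(n, C) = 31
((Q(-209, 84) + g(-199, -102))/(-44331 - 1103))/44137 = (((84² - 146*(-209)) + 31)/(-44331 - 1103))/44137 = (((7056 + 30514) + 31)/(-45434))*(1/44137) = ((37570 + 31)*(-1/45434))*(1/44137) = (37601*(-1/45434))*(1/44137) = -37601/45434*1/44137 = -1979/105543182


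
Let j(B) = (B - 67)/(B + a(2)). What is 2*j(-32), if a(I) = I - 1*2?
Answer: 99/16 ≈ 6.1875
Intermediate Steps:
a(I) = -2 + I (a(I) = I - 2 = -2 + I)
j(B) = (-67 + B)/B (j(B) = (B - 67)/(B + (-2 + 2)) = (-67 + B)/(B + 0) = (-67 + B)/B)
2*j(-32) = 2*((-67 - 32)/(-32)) = 2*(-1/32*(-99)) = 2*(99/32) = 99/16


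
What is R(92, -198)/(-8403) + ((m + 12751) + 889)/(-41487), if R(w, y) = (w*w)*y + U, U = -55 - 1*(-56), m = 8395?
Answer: 23113900024/116205087 ≈ 198.91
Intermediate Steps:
U = 1 (U = -55 + 56 = 1)
R(w, y) = 1 + y*w**2 (R(w, y) = (w*w)*y + 1 = w**2*y + 1 = y*w**2 + 1 = 1 + y*w**2)
R(92, -198)/(-8403) + ((m + 12751) + 889)/(-41487) = (1 - 198*92**2)/(-8403) + ((8395 + 12751) + 889)/(-41487) = (1 - 198*8464)*(-1/8403) + (21146 + 889)*(-1/41487) = (1 - 1675872)*(-1/8403) + 22035*(-1/41487) = -1675871*(-1/8403) - 7345/13829 = 1675871/8403 - 7345/13829 = 23113900024/116205087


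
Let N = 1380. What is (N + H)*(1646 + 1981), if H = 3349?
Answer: 17152083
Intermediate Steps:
(N + H)*(1646 + 1981) = (1380 + 3349)*(1646 + 1981) = 4729*3627 = 17152083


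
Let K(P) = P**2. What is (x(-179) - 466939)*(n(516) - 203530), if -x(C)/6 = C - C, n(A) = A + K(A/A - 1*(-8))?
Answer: 94757332087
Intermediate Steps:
n(A) = 81 + A (n(A) = A + (A/A - 1*(-8))**2 = A + (1 + 8)**2 = A + 9**2 = A + 81 = 81 + A)
x(C) = 0 (x(C) = -6*(C - C) = -6*0 = 0)
(x(-179) - 466939)*(n(516) - 203530) = (0 - 466939)*((81 + 516) - 203530) = -466939*(597 - 203530) = -466939*(-202933) = 94757332087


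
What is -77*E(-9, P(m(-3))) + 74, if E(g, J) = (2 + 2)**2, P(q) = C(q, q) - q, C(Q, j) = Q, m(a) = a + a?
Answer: -1158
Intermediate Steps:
m(a) = 2*a
P(q) = 0 (P(q) = q - q = 0)
E(g, J) = 16 (E(g, J) = 4**2 = 16)
-77*E(-9, P(m(-3))) + 74 = -77*16 + 74 = -1232 + 74 = -1158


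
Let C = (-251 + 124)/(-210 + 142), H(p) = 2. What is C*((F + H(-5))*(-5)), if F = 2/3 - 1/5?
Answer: -4699/204 ≈ -23.034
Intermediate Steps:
F = 7/15 (F = 2*(1/3) - 1*1/5 = 2/3 - 1/5 = 7/15 ≈ 0.46667)
C = 127/68 (C = -127/(-68) = -127*(-1/68) = 127/68 ≈ 1.8676)
C*((F + H(-5))*(-5)) = 127*((7/15 + 2)*(-5))/68 = 127*((37/15)*(-5))/68 = (127/68)*(-37/3) = -4699/204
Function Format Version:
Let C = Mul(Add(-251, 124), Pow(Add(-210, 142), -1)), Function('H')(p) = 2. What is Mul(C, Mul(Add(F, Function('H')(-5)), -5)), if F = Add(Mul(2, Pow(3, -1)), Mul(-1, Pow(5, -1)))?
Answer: Rational(-4699, 204) ≈ -23.034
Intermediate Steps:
F = Rational(7, 15) (F = Add(Mul(2, Rational(1, 3)), Mul(-1, Rational(1, 5))) = Add(Rational(2, 3), Rational(-1, 5)) = Rational(7, 15) ≈ 0.46667)
C = Rational(127, 68) (C = Mul(-127, Pow(-68, -1)) = Mul(-127, Rational(-1, 68)) = Rational(127, 68) ≈ 1.8676)
Mul(C, Mul(Add(F, Function('H')(-5)), -5)) = Mul(Rational(127, 68), Mul(Add(Rational(7, 15), 2), -5)) = Mul(Rational(127, 68), Mul(Rational(37, 15), -5)) = Mul(Rational(127, 68), Rational(-37, 3)) = Rational(-4699, 204)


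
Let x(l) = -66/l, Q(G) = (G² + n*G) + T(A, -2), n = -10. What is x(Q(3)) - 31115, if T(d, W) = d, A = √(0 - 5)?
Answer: -6937952/223 + 33*I*√5/223 ≈ -31112.0 + 0.3309*I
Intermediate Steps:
A = I*√5 (A = √(-5) = I*√5 ≈ 2.2361*I)
Q(G) = G² - 10*G + I*√5 (Q(G) = (G² - 10*G) + I*√5 = G² - 10*G + I*√5)
x(Q(3)) - 31115 = -66/(3² - 10*3 + I*√5) - 31115 = -66/(9 - 30 + I*√5) - 31115 = -66/(-21 + I*√5) - 31115 = -31115 - 66/(-21 + I*√5)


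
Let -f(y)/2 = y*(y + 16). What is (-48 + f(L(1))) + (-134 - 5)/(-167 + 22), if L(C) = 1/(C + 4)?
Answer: -38803/725 ≈ -53.521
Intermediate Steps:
L(C) = 1/(4 + C)
f(y) = -2*y*(16 + y) (f(y) = -2*y*(y + 16) = -2*y*(16 + y))
(-48 + f(L(1))) + (-134 - 5)/(-167 + 22) = (-48 - 2*(16 + 1/(4 + 1))/(4 + 1)) + (-134 - 5)/(-167 + 22) = (-48 - 2*(16 + 1/5)/5) - 139/(-145) = (-48 - 2*1/5*(16 + 1/5)) - 139*(-1/145) = (-48 - 2*1/5*81/5) + 139/145 = (-48 - 162/25) + 139/145 = -1362/25 + 139/145 = -38803/725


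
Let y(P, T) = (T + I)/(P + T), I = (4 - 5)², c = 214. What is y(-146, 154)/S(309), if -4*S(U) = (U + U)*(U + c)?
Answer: -155/646428 ≈ -0.00023978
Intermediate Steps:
I = 1 (I = (-1)² = 1)
y(P, T) = (1 + T)/(P + T) (y(P, T) = (T + 1)/(P + T) = (1 + T)/(P + T))
S(U) = -U*(214 + U)/2 (S(U) = -(U + U)*(U + 214)/4 = -2*U*(214 + U)/4 = -U*(214 + U)/2)
y(-146, 154)/S(309) = ((1 + 154)/(-146 + 154))/((-½*309*(214 + 309))) = (155/8)/((-½*309*523)) = ((⅛)*155)/(-161607/2) = (155/8)*(-2/161607) = -155/646428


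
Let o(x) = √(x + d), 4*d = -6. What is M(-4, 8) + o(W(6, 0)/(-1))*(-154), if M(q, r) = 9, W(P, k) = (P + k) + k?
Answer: 9 - 77*I*√30 ≈ 9.0 - 421.75*I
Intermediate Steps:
d = -3/2 (d = (¼)*(-6) = -3/2 ≈ -1.5000)
W(P, k) = P + 2*k
o(x) = √(-3/2 + x) (o(x) = √(x - 3/2) = √(-3/2 + x))
M(-4, 8) + o(W(6, 0)/(-1))*(-154) = 9 + (√(-6 + 4*((6 + 2*0)/(-1)))/2)*(-154) = 9 + (√(-6 + 4*((6 + 0)*(-1)))/2)*(-154) = 9 + (√(-6 + 4*(6*(-1)))/2)*(-154) = 9 + (√(-6 + 4*(-6))/2)*(-154) = 9 + (√(-6 - 24)/2)*(-154) = 9 + (√(-30)/2)*(-154) = 9 + ((I*√30)/2)*(-154) = 9 + (I*√30/2)*(-154) = 9 - 77*I*√30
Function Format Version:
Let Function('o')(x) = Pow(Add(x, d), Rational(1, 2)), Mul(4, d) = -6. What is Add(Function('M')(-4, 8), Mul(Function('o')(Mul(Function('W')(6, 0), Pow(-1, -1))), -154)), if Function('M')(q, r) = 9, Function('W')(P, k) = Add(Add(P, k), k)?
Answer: Add(9, Mul(-77, I, Pow(30, Rational(1, 2)))) ≈ Add(9.0000, Mul(-421.75, I))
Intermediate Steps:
d = Rational(-3, 2) (d = Mul(Rational(1, 4), -6) = Rational(-3, 2) ≈ -1.5000)
Function('W')(P, k) = Add(P, Mul(2, k))
Function('o')(x) = Pow(Add(Rational(-3, 2), x), Rational(1, 2)) (Function('o')(x) = Pow(Add(x, Rational(-3, 2)), Rational(1, 2)) = Pow(Add(Rational(-3, 2), x), Rational(1, 2)))
Add(Function('M')(-4, 8), Mul(Function('o')(Mul(Function('W')(6, 0), Pow(-1, -1))), -154)) = Add(9, Mul(Mul(Rational(1, 2), Pow(Add(-6, Mul(4, Mul(Add(6, Mul(2, 0)), Pow(-1, -1)))), Rational(1, 2))), -154)) = Add(9, Mul(Mul(Rational(1, 2), Pow(Add(-6, Mul(4, Mul(Add(6, 0), -1))), Rational(1, 2))), -154)) = Add(9, Mul(Mul(Rational(1, 2), Pow(Add(-6, Mul(4, Mul(6, -1))), Rational(1, 2))), -154)) = Add(9, Mul(Mul(Rational(1, 2), Pow(Add(-6, Mul(4, -6)), Rational(1, 2))), -154)) = Add(9, Mul(Mul(Rational(1, 2), Pow(Add(-6, -24), Rational(1, 2))), -154)) = Add(9, Mul(Mul(Rational(1, 2), Pow(-30, Rational(1, 2))), -154)) = Add(9, Mul(Mul(Rational(1, 2), Mul(I, Pow(30, Rational(1, 2)))), -154)) = Add(9, Mul(Mul(Rational(1, 2), I, Pow(30, Rational(1, 2))), -154)) = Add(9, Mul(-77, I, Pow(30, Rational(1, 2))))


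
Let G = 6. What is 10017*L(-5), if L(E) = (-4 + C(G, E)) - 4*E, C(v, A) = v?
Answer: 220374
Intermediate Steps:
L(E) = 2 - 4*E (L(E) = (-4 + 6) - 4*E = 2 - 4*E)
10017*L(-5) = 10017*(2 - 4*(-5)) = 10017*(2 + 20) = 10017*22 = 220374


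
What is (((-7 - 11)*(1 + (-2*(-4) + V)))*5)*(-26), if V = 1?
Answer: 23400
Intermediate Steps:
(((-7 - 11)*(1 + (-2*(-4) + V)))*5)*(-26) = (((-7 - 11)*(1 + (-2*(-4) + 1)))*5)*(-26) = (-18*(1 + (8 + 1))*5)*(-26) = (-18*(1 + 9)*5)*(-26) = (-18*10*5)*(-26) = -180*5*(-26) = -900*(-26) = 23400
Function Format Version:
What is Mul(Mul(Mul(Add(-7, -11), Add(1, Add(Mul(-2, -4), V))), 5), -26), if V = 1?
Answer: 23400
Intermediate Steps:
Mul(Mul(Mul(Add(-7, -11), Add(1, Add(Mul(-2, -4), V))), 5), -26) = Mul(Mul(Mul(Add(-7, -11), Add(1, Add(Mul(-2, -4), 1))), 5), -26) = Mul(Mul(Mul(-18, Add(1, Add(8, 1))), 5), -26) = Mul(Mul(Mul(-18, Add(1, 9)), 5), -26) = Mul(Mul(Mul(-18, 10), 5), -26) = Mul(Mul(-180, 5), -26) = Mul(-900, -26) = 23400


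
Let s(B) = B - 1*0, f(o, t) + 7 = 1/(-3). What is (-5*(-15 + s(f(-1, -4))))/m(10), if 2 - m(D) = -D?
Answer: 335/36 ≈ 9.3056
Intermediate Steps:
f(o, t) = -22/3 (f(o, t) = -7 + 1/(-3) = -7 - ⅓ = -22/3)
m(D) = 2 + D (m(D) = 2 - (-1)*D = 2 + D)
s(B) = B (s(B) = B + 0 = B)
(-5*(-15 + s(f(-1, -4))))/m(10) = (-5*(-15 - 22/3))/(2 + 10) = -5*(-67/3)/12 = (335/3)*(1/12) = 335/36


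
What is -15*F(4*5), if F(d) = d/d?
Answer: -15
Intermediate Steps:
F(d) = 1
-15*F(4*5) = -15*1 = -15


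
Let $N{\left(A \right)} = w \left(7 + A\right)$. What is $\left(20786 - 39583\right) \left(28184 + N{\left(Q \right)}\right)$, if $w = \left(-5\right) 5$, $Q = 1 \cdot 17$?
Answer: $-518496448$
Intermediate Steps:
$Q = 17$
$w = -25$
$N{\left(A \right)} = -175 - 25 A$ ($N{\left(A \right)} = - 25 \left(7 + A\right) = -175 - 25 A$)
$\left(20786 - 39583\right) \left(28184 + N{\left(Q \right)}\right) = \left(20786 - 39583\right) \left(28184 - 600\right) = - 18797 \left(28184 - 600\right) = \left(-18797\right) 27584 = -518496448$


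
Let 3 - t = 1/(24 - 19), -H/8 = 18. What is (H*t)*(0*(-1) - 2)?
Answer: 4032/5 ≈ 806.40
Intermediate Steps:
H = -144 (H = -8*18 = -144)
t = 14/5 (t = 3 - 1/(24 - 19) = 3 - 1/5 = 3 - 1*⅕ = 3 - ⅕ = 14/5 ≈ 2.8000)
(H*t)*(0*(-1) - 2) = (-144*14/5)*(0*(-1) - 2) = -2016*(0 - 2)/5 = -2016/5*(-2) = 4032/5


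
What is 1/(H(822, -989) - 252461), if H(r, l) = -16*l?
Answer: -1/236637 ≈ -4.2259e-6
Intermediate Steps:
1/(H(822, -989) - 252461) = 1/(-16*(-989) - 252461) = 1/(15824 - 252461) = 1/(-236637) = -1/236637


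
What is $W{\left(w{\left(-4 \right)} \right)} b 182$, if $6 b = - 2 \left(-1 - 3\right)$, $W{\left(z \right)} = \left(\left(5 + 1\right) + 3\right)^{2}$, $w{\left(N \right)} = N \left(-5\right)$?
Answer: $19656$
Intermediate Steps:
$w{\left(N \right)} = - 5 N$
$W{\left(z \right)} = 81$ ($W{\left(z \right)} = \left(6 + 3\right)^{2} = 9^{2} = 81$)
$b = \frac{4}{3}$ ($b = \frac{\left(-2\right) \left(-1 - 3\right)}{6} = \frac{\left(-2\right) \left(-4\right)}{6} = \frac{1}{6} \cdot 8 = \frac{4}{3} \approx 1.3333$)
$W{\left(w{\left(-4 \right)} \right)} b 182 = 81 \cdot \frac{4}{3} \cdot 182 = 108 \cdot 182 = 19656$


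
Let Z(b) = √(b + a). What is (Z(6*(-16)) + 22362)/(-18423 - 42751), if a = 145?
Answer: -22369/61174 ≈ -0.36566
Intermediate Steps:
Z(b) = √(145 + b) (Z(b) = √(b + 145) = √(145 + b))
(Z(6*(-16)) + 22362)/(-18423 - 42751) = (√(145 + 6*(-16)) + 22362)/(-18423 - 42751) = (√(145 - 96) + 22362)/(-61174) = (√49 + 22362)*(-1/61174) = (7 + 22362)*(-1/61174) = 22369*(-1/61174) = -22369/61174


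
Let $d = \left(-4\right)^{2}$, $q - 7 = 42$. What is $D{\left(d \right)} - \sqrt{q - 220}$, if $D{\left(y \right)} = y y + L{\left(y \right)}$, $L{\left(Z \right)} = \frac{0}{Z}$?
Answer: $256 - 3 i \sqrt{19} \approx 256.0 - 13.077 i$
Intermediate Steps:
$L{\left(Z \right)} = 0$
$q = 49$ ($q = 7 + 42 = 49$)
$d = 16$
$D{\left(y \right)} = y^{2}$ ($D{\left(y \right)} = y y + 0 = y^{2} + 0 = y^{2}$)
$D{\left(d \right)} - \sqrt{q - 220} = 16^{2} - \sqrt{49 - 220} = 256 - \sqrt{-171} = 256 - 3 i \sqrt{19}$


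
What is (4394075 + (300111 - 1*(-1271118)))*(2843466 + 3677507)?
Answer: 38899586320792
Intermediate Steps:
(4394075 + (300111 - 1*(-1271118)))*(2843466 + 3677507) = (4394075 + (300111 + 1271118))*6520973 = (4394075 + 1571229)*6520973 = 5965304*6520973 = 38899586320792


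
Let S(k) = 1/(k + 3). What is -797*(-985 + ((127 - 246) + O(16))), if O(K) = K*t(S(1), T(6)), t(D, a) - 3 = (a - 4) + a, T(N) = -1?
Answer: 918144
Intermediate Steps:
S(k) = 1/(3 + k)
t(D, a) = -1 + 2*a (t(D, a) = 3 + ((a - 4) + a) = 3 + ((-4 + a) + a) = 3 + (-4 + 2*a) = -1 + 2*a)
O(K) = -3*K (O(K) = K*(-1 + 2*(-1)) = K*(-1 - 2) = K*(-3) = -3*K)
-797*(-985 + ((127 - 246) + O(16))) = -797*(-985 + ((127 - 246) - 3*16)) = -797*(-985 + (-119 - 48)) = -797*(-985 - 167) = -797*(-1152) = 918144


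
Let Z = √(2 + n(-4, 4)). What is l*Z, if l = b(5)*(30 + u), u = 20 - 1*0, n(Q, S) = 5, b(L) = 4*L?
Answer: 1000*√7 ≈ 2645.8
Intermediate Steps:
Z = √7 (Z = √(2 + 5) = √7 ≈ 2.6458)
u = 20 (u = 20 + 0 = 20)
l = 1000 (l = (4*5)*(30 + 20) = 20*50 = 1000)
l*Z = 1000*√7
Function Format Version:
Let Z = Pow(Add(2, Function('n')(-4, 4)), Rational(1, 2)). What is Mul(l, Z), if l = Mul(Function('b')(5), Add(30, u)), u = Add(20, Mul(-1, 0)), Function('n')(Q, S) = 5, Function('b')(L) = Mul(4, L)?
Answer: Mul(1000, Pow(7, Rational(1, 2))) ≈ 2645.8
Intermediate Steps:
Z = Pow(7, Rational(1, 2)) (Z = Pow(Add(2, 5), Rational(1, 2)) = Pow(7, Rational(1, 2)) ≈ 2.6458)
u = 20 (u = Add(20, 0) = 20)
l = 1000 (l = Mul(Mul(4, 5), Add(30, 20)) = Mul(20, 50) = 1000)
Mul(l, Z) = Mul(1000, Pow(7, Rational(1, 2)))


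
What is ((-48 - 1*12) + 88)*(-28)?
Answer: -784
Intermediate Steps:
((-48 - 1*12) + 88)*(-28) = ((-48 - 12) + 88)*(-28) = (-60 + 88)*(-28) = 28*(-28) = -784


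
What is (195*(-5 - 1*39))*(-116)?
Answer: 995280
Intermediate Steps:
(195*(-5 - 1*39))*(-116) = (195*(-5 - 39))*(-116) = (195*(-44))*(-116) = -8580*(-116) = 995280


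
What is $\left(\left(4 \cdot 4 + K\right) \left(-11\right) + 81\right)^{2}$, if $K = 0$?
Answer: $9025$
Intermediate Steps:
$\left(\left(4 \cdot 4 + K\right) \left(-11\right) + 81\right)^{2} = \left(\left(4 \cdot 4 + 0\right) \left(-11\right) + 81\right)^{2} = \left(\left(16 + 0\right) \left(-11\right) + 81\right)^{2} = \left(16 \left(-11\right) + 81\right)^{2} = \left(-176 + 81\right)^{2} = \left(-95\right)^{2} = 9025$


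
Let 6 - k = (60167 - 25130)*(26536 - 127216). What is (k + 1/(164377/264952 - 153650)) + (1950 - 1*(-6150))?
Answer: 143604857766359166566/40709710423 ≈ 3.5275e+9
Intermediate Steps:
k = 3527525166 (k = 6 - (60167 - 25130)*(26536 - 127216) = 6 - 35037*(-100680) = 6 - 1*(-3527525160) = 6 + 3527525160 = 3527525166)
(k + 1/(164377/264952 - 153650)) + (1950 - 1*(-6150)) = (3527525166 + 1/(164377/264952 - 153650)) + (1950 - 1*(-6150)) = (3527525166 + 1/(164377*(1/264952) - 153650)) + (1950 + 6150) = (3527525166 + 1/(164377/264952 - 153650)) + 8100 = (3527525166 + 1/(-40709710423/264952)) + 8100 = (3527525166 - 264952/40709710423) + 8100 = 143604528017704740266/40709710423 + 8100 = 143604857766359166566/40709710423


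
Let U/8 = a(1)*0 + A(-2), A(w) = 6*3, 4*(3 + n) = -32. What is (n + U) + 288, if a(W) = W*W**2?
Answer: 421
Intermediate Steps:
n = -11 (n = -3 + (1/4)*(-32) = -3 - 8 = -11)
a(W) = W**3
A(w) = 18
U = 144 (U = 8*(1**3*0 + 18) = 8*(1*0 + 18) = 8*(0 + 18) = 8*18 = 144)
(n + U) + 288 = (-11 + 144) + 288 = 133 + 288 = 421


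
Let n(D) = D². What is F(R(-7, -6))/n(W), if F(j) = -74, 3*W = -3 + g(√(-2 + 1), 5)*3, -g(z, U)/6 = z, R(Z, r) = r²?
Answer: 70/37 + 24*I/37 ≈ 1.8919 + 0.64865*I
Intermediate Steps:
g(z, U) = -6*z
W = -1 - 6*I (W = (-3 - 6*√(-2 + 1)*3)/3 = (-3 - 6*I*3)/3 = (-3 - 18*I)/3 = -1 - 6*I ≈ -1.0 - 6.0*I)
F(R(-7, -6))/n(W) = -74/(-1 - 6*I)²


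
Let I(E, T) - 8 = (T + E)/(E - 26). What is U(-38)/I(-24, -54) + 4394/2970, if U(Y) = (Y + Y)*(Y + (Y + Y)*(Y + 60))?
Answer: 4825290083/354915 ≈ 13596.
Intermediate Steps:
I(E, T) = 8 + (E + T)/(-26 + E) (I(E, T) = 8 + (T + E)/(E - 26) = 8 + (E + T)/(-26 + E))
U(Y) = 2*Y*(Y + 2*Y*(60 + Y)) (U(Y) = (2*Y)*(Y + (2*Y)*(60 + Y)) = (2*Y)*(Y + 2*Y*(60 + Y)) = 2*Y*(Y + 2*Y*(60 + Y)))
U(-38)/I(-24, -54) + 4394/2970 = ((-38)²*(242 + 4*(-38)))/(((-208 - 54 + 9*(-24))/(-26 - 24))) + 4394/2970 = (1444*(242 - 152))/(((-208 - 54 - 216)/(-50))) + 4394*(1/2970) = (1444*90)/((-1/50*(-478))) + 2197/1485 = 129960/(239/25) + 2197/1485 = 129960*(25/239) + 2197/1485 = 3249000/239 + 2197/1485 = 4825290083/354915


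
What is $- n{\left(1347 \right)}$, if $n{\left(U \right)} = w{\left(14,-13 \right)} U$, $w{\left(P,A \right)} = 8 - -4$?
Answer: $-16164$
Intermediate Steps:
$w{\left(P,A \right)} = 12$ ($w{\left(P,A \right)} = 8 + 4 = 12$)
$n{\left(U \right)} = 12 U$
$- n{\left(1347 \right)} = - 12 \cdot 1347 = \left(-1\right) 16164 = -16164$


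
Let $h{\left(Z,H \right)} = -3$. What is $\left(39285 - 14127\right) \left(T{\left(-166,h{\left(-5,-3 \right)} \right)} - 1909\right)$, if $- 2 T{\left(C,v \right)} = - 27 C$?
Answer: $-104405700$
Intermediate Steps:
$T{\left(C,v \right)} = \frac{27 C}{2}$ ($T{\left(C,v \right)} = - \frac{\left(-27\right) C}{2} = \frac{27 C}{2}$)
$\left(39285 - 14127\right) \left(T{\left(-166,h{\left(-5,-3 \right)} \right)} - 1909\right) = \left(39285 - 14127\right) \left(\frac{27}{2} \left(-166\right) - 1909\right) = 25158 \left(-2241 - 1909\right) = 25158 \left(-4150\right) = -104405700$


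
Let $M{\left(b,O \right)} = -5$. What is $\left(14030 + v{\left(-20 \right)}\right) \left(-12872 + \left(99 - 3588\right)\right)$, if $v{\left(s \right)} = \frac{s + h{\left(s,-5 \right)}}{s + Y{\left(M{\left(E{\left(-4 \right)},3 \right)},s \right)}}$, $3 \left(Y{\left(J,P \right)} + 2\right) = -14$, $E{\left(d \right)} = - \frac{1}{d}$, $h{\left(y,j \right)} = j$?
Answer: $- \frac{3672962695}{16} \approx -2.2956 \cdot 10^{8}$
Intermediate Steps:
$Y{\left(J,P \right)} = - \frac{20}{3}$ ($Y{\left(J,P \right)} = -2 + \frac{1}{3} \left(-14\right) = -2 - \frac{14}{3} = - \frac{20}{3}$)
$v{\left(s \right)} = \frac{-5 + s}{- \frac{20}{3} + s}$ ($v{\left(s \right)} = \frac{s - 5}{s - \frac{20}{3}} = \frac{-5 + s}{- \frac{20}{3} + s}$)
$\left(14030 + v{\left(-20 \right)}\right) \left(-12872 + \left(99 - 3588\right)\right) = \left(14030 + \frac{3 \left(-5 - 20\right)}{-20 + 3 \left(-20\right)}\right) \left(-12872 + \left(99 - 3588\right)\right) = \left(14030 + 3 \frac{1}{-20 - 60} \left(-25\right)\right) \left(-12872 + \left(99 - 3588\right)\right) = \left(14030 + 3 \frac{1}{-80} \left(-25\right)\right) \left(-12872 - 3489\right) = \left(14030 + 3 \left(- \frac{1}{80}\right) \left(-25\right)\right) \left(-16361\right) = \left(14030 + \frac{15}{16}\right) \left(-16361\right) = \frac{224495}{16} \left(-16361\right) = - \frac{3672962695}{16}$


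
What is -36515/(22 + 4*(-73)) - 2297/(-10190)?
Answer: 18635402/137565 ≈ 135.47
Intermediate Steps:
-36515/(22 + 4*(-73)) - 2297/(-10190) = -36515/(22 - 292) - 2297*(-1/10190) = -36515/(-270) + 2297/10190 = -36515*(-1/270) + 2297/10190 = 7303/54 + 2297/10190 = 18635402/137565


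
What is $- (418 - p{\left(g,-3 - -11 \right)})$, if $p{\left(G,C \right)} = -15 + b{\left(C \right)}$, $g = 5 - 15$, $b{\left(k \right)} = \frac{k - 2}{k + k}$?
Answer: $- \frac{3461}{8} \approx -432.63$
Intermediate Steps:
$b{\left(k \right)} = \frac{-2 + k}{2 k}$
$g = -10$ ($g = 5 - 15 = -10$)
$p{\left(G,C \right)} = -15 + \frac{-2 + C}{2 C}$
$- (418 - p{\left(g,-3 - -11 \right)}) = - (418 - \left(- \frac{29}{2} - \frac{1}{-3 - -11}\right)) = - (418 - \left(- \frac{29}{2} - \frac{1}{-3 + 11}\right)) = - (418 - \left(- \frac{29}{2} - \frac{1}{8}\right)) = - (418 - - \frac{117}{8}) = - (418 + \frac{117}{8}) = \left(-1\right) \frac{3461}{8} = - \frac{3461}{8}$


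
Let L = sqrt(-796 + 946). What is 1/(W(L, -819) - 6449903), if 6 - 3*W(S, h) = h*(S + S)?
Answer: -2149967/13867059397467 - 910*sqrt(6)/13867059397467 ≈ -1.5520e-7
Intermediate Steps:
L = 5*sqrt(6) (L = sqrt(150) = 5*sqrt(6) ≈ 12.247)
W(S, h) = 2 - 2*S*h/3 (W(S, h) = 2 - h*(S + S)/3 = 2 - h*2*S/3 = 2 - 2*S*h/3)
1/(W(L, -819) - 6449903) = 1/((2 - 2/3*5*sqrt(6)*(-819)) - 6449903) = 1/((2 + 2730*sqrt(6)) - 6449903) = 1/(-6449901 + 2730*sqrt(6))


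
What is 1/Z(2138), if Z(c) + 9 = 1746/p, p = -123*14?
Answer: -287/2874 ≈ -0.099861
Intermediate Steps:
p = -1722
Z(c) = -2874/287 (Z(c) = -9 + 1746/(-1722) = -9 + 1746*(-1/1722) = -9 - 291/287 = -2874/287)
1/Z(2138) = 1/(-2874/287) = -287/2874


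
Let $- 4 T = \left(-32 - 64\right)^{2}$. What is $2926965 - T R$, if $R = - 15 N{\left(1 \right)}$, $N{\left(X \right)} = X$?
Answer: $2892405$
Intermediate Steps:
$T = -2304$ ($T = - \frac{\left(-32 - 64\right)^{2}}{4} = - \frac{\left(-96\right)^{2}}{4} = \left(- \frac{1}{4}\right) 9216 = -2304$)
$R = -15$ ($R = \left(-15\right) 1 = -15$)
$2926965 - T R = 2926965 - \left(-2304\right) \left(-15\right) = 2926965 - 34560 = 2892405$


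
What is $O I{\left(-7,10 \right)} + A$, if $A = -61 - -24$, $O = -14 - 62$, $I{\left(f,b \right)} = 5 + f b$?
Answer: $4903$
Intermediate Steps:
$I{\left(f,b \right)} = 5 + b f$
$O = -76$
$A = -37$ ($A = -61 + 24 = -37$)
$O I{\left(-7,10 \right)} + A = - 76 \left(5 + 10 \left(-7\right)\right) - 37 = - 76 \left(5 - 70\right) - 37 = \left(-76\right) \left(-65\right) - 37 = 4940 - 37 = 4903$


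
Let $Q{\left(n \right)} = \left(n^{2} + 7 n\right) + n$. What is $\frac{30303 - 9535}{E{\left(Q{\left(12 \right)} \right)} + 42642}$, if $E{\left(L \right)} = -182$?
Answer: $\frac{472}{965} \approx 0.48912$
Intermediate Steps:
$Q{\left(n \right)} = n^{2} + 8 n$
$\frac{30303 - 9535}{E{\left(Q{\left(12 \right)} \right)} + 42642} = \frac{30303 - 9535}{-182 + 42642} = \frac{30303 - 9535}{42460} = 20768 \cdot \frac{1}{42460} = \frac{472}{965}$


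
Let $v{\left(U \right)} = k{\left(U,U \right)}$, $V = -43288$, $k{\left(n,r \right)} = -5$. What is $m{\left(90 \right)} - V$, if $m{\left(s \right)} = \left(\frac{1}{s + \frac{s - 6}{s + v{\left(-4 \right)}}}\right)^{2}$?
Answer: $\frac{2589261164953}{59814756} \approx 43288.0$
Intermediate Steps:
$v{\left(U \right)} = -5$
$m{\left(s \right)} = \frac{1}{\left(s + \frac{-6 + s}{-5 + s}\right)^{2}}$ ($m{\left(s \right)} = \left(\frac{1}{s + \frac{s - 6}{s - 5}}\right)^{2} = \left(\frac{1}{s + \frac{s - 6}{-5 + s}}\right)^{2} = \left(\frac{1}{s + \frac{-6 + s}{-5 + s}}\right)^{2} = \frac{1}{\left(s + \frac{-6 + s}{-5 + s}\right)^{2}}$)
$m{\left(90 \right)} - V = \frac{\left(-5 + 90\right)^{2}}{\left(-6 + 90^{2} - 360\right)^{2}} - -43288 = \frac{85^{2}}{\left(-6 + 8100 - 360\right)^{2}} + 43288 = \frac{7225}{59814756} + 43288 = \frac{2589261164953}{59814756}$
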